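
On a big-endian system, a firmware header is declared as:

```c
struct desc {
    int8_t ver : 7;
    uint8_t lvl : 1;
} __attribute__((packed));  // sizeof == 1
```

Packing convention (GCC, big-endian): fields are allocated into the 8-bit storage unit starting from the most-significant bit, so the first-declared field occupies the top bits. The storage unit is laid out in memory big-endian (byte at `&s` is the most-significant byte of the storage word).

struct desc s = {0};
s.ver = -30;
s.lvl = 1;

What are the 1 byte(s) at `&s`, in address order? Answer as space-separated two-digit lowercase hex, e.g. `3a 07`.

ver:7 = -30 → 0x62 << 1 → word 0xc4
lvl:1 = 1 → 0x1 << 0 → word 0xc5
word = 0xc5 → big-endian bytes:
  [0]=0xc5

c5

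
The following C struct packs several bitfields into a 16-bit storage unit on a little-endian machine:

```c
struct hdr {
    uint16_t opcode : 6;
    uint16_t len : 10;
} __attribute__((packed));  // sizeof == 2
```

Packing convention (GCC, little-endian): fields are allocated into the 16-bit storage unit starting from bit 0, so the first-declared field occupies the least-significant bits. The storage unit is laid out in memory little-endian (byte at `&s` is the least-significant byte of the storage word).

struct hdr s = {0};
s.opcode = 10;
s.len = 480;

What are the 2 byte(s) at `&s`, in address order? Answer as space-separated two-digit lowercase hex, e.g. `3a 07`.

opcode:6 = 10 → 0xa << 0 → word 0x000a
len:10 = 480 → 0x1e0 << 6 → word 0x780a
word = 0x780a → little-endian bytes:
  [0]=0x0a  [1]=0x78

0a 78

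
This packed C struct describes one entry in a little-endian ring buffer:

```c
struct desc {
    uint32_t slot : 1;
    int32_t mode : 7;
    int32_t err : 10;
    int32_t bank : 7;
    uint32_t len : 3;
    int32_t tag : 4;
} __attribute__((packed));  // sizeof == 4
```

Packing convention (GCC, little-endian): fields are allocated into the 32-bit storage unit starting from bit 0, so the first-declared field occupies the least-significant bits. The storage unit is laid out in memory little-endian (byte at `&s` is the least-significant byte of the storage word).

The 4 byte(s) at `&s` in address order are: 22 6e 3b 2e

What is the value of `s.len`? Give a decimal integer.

[0]=0x22 [1]=0x6e [2]=0x3b [3]=0x2e (little-endian) → word 0x2e3b6e22
slot:1 @ bit 0 → (0x2e3b6e22>>0)&0x1 = 0x0
mode:7 @ bit 1 → (0x2e3b6e22>>1)&0x7f = 0x11
err:10 @ bit 8 → (0x2e3b6e22>>8)&0x3ff = 0x36e
bank:7 @ bit 18 → (0x2e3b6e22>>18)&0x7f = 0xe
len:3 @ bit 25 → (0x2e3b6e22>>25)&0x7 = 0x7  ←
tag:4 @ bit 28 → (0x2e3b6e22>>28)&0xf = 0x2

7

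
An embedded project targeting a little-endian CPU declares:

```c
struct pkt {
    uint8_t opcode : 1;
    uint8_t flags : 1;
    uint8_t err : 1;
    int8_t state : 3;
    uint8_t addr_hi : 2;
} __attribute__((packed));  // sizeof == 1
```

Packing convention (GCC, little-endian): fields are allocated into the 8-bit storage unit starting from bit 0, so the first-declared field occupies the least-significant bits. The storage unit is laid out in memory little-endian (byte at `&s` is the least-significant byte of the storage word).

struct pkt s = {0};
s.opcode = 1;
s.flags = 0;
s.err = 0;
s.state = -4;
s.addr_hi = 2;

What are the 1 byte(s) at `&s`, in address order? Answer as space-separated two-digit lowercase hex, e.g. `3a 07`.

[0+:1] opcode=1 & 0x1 = 0x1; word=0x01
[1+:1] flags=0 & 0x1 = 0x0; word=0x01
[2+:1] err=0 & 0x1 = 0x0; word=0x01
[3+:3] state=-4 & 0x7 = 0x4; word=0x21
[6+:2] addr_hi=2 & 0x3 = 0x2; word=0xa1
word = 0xa1 → little-endian bytes:
  [0]=0xa1

a1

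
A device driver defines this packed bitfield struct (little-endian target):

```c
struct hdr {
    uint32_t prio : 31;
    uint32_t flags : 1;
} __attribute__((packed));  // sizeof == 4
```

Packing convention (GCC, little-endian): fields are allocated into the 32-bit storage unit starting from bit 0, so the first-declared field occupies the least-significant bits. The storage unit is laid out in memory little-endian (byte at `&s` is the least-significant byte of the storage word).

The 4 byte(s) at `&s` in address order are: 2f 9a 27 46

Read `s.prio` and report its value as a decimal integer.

[0]=0x2f [1]=0x9a [2]=0x27 [3]=0x46 (little-endian) → word 0x46279a2f
prio:31 @ bit 0 → (0x46279a2f>>0)&0x7fffffff = 0x46279a2f  ←
flags:1 @ bit 31 → (0x46279a2f>>31)&0x1 = 0x0

1177000495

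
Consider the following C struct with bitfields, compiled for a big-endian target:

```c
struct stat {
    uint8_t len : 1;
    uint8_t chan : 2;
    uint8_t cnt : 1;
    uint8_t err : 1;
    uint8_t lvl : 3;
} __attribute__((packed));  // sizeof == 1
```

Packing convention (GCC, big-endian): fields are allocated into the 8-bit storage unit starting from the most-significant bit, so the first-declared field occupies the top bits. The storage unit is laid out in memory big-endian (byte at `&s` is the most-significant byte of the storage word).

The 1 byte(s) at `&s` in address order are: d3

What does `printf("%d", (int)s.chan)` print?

[0]=0xd3 (big-endian) → word 0xd3
len [7+:1] = (word>>7) & 0x1 = 1
chan [5+:2] = (word>>5) & 0x3 = 2  ←
cnt [4+:1] = (word>>4) & 0x1 = 1
err [3+:1] = (word>>3) & 0x1 = 0
lvl [0+:3] = (word>>0) & 0x7 = 3

2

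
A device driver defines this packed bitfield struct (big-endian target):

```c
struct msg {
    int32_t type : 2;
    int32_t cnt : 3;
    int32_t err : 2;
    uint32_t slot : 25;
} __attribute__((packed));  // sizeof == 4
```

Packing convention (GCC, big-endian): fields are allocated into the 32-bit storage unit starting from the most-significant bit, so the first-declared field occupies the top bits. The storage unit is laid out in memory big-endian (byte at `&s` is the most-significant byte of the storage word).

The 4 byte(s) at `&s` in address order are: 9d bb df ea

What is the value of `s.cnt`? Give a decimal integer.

3

[0]=0x9d [1]=0xbb [2]=0xdf [3]=0xea (big-endian) → word 0x9dbbdfea
type [30+:2] = (word>>30) & 0x3 = 2
cnt [27+:3] = (word>>27) & 0x7 = 3  ←
err [25+:2] = (word>>25) & 0x3 = 2
slot [0+:25] = (word>>0) & 0x1ffffff = 29089770
cnt signed 3b, MSB=0: value = 3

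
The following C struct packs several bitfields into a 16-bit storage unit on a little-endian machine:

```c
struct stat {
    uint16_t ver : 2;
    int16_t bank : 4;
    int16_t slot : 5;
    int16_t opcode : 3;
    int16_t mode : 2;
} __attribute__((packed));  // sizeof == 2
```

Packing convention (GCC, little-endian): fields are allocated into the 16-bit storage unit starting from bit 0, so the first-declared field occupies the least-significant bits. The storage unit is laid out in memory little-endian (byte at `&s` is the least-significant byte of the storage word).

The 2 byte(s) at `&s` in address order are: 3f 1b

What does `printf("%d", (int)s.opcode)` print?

3

[0]=0x3f [1]=0x1b (little-endian) → word 0x1b3f
ver:2 @ bit 0 → (0x1b3f>>0)&0x3 = 0x3
bank:4 @ bit 2 → (0x1b3f>>2)&0xf = 0xf
slot:5 @ bit 6 → (0x1b3f>>6)&0x1f = 0xc
opcode:3 @ bit 11 → (0x1b3f>>11)&0x7 = 0x3  ←
mode:2 @ bit 14 → (0x1b3f>>14)&0x3 = 0x0
opcode signed 3b, MSB=0: value = 3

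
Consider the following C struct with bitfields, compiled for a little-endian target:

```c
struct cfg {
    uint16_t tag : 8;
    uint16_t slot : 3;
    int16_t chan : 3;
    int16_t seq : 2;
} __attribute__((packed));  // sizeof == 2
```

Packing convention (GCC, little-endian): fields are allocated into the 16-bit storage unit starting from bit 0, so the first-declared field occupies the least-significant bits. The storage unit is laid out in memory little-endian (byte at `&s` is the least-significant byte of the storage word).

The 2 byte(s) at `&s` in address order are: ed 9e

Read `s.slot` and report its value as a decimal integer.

6

[0]=0xed [1]=0x9e (little-endian) → word 0x9eed
tag:8 @ bit 0 → (0x9eed>>0)&0xff = 0xed
slot:3 @ bit 8 → (0x9eed>>8)&0x7 = 0x6  ←
chan:3 @ bit 11 → (0x9eed>>11)&0x7 = 0x3
seq:2 @ bit 14 → (0x9eed>>14)&0x3 = 0x2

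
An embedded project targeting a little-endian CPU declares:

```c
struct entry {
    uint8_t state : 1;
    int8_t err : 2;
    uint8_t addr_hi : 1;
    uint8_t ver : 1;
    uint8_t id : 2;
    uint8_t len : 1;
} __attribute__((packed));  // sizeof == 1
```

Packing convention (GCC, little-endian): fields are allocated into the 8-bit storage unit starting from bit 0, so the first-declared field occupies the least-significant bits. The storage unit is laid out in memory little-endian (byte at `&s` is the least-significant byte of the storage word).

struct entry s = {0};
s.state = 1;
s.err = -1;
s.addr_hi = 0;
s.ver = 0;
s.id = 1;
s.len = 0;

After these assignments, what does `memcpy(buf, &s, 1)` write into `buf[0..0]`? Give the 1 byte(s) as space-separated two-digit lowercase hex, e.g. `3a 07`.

[0+:1] state=1 & 0x1 = 0x1; word=0x01
[1+:2] err=-1 & 0x3 = 0x3; word=0x07
[3+:1] addr_hi=0 & 0x1 = 0x0; word=0x07
[4+:1] ver=0 & 0x1 = 0x0; word=0x07
[5+:2] id=1 & 0x3 = 0x1; word=0x27
[7+:1] len=0 & 0x1 = 0x0; word=0x27
word = 0x27 → little-endian bytes:
  [0]=0x27

27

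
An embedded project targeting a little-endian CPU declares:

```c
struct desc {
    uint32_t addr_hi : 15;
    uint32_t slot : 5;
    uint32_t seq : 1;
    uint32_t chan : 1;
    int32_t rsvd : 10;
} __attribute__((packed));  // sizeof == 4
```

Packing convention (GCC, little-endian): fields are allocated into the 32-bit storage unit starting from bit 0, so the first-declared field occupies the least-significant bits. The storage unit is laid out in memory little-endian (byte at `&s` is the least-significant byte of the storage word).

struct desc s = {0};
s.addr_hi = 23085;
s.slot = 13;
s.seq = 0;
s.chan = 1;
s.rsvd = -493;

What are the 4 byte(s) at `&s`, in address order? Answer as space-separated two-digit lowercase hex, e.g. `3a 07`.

2d da e6 84

addr_hi:15 = 23085 → 0x5a2d << 0 → word 0x00005a2d
slot:5 = 13 → 0xd << 15 → word 0x0006da2d
seq:1 = 0 → 0x0 << 20 → word 0x0006da2d
chan:1 = 1 → 0x1 << 21 → word 0x0026da2d
rsvd:10 = -493 → 0x213 << 22 → word 0x84e6da2d
word = 0x84e6da2d → little-endian bytes:
  [0]=0x2d  [1]=0xda  [2]=0xe6  [3]=0x84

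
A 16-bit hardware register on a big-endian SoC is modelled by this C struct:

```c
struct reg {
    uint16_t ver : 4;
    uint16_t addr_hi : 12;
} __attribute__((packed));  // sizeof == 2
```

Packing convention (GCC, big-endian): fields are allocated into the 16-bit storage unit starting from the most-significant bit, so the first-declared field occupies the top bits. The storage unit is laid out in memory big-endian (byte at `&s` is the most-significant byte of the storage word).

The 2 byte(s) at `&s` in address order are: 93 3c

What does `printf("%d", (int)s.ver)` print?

9

[0]=0x93 [1]=0x3c (big-endian) → word 0x933c
ver:4 @ bit 12 → (0x933c>>12)&0xf = 0x9  ←
addr_hi:12 @ bit 0 → (0x933c>>0)&0xfff = 0x33c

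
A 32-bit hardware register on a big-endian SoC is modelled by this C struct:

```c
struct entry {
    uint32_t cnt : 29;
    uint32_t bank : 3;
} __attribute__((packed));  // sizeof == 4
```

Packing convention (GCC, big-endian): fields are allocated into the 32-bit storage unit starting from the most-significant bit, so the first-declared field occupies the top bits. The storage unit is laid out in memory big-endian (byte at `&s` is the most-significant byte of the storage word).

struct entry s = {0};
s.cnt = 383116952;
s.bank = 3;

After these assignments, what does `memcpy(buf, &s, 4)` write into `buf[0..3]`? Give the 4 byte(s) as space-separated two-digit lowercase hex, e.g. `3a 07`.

[3+:29] cnt=383116952 & 0x1fffffff = 0x16d5e698; word=0xb6af34c0
[0+:3] bank=3 & 0x7 = 0x3; word=0xb6af34c3
word = 0xb6af34c3 → big-endian bytes:
  [0]=0xb6  [1]=0xaf  [2]=0x34  [3]=0xc3

b6 af 34 c3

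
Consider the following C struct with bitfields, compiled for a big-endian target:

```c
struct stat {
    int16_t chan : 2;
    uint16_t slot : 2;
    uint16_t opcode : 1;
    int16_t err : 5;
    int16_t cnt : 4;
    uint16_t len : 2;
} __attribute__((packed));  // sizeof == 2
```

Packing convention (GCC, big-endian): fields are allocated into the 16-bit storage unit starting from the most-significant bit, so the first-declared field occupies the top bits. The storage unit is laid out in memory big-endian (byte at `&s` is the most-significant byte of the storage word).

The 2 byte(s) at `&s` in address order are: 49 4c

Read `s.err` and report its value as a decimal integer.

5

[0]=0x49 [1]=0x4c (big-endian) → word 0x494c
chan [14+:2] = (word>>14) & 0x3 = 1
slot [12+:2] = (word>>12) & 0x3 = 0
opcode [11+:1] = (word>>11) & 0x1 = 1
err [6+:5] = (word>>6) & 0x1f = 5  ←
cnt [2+:4] = (word>>2) & 0xf = 3
len [0+:2] = (word>>0) & 0x3 = 0
err signed 5b, MSB=0: value = 5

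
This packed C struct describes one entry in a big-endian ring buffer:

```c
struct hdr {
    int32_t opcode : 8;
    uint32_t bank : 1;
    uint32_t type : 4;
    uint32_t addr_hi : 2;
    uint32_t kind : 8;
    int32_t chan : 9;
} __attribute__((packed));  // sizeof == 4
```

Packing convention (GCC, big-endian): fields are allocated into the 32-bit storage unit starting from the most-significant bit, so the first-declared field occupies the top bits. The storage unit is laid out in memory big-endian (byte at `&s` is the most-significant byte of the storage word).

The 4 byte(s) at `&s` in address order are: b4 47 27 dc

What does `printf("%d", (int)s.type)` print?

8

[0]=0xb4 [1]=0x47 [2]=0x27 [3]=0xdc (big-endian) → word 0xb44727dc
opcode [24+:8] = (word>>24) & 0xff = 180
bank [23+:1] = (word>>23) & 0x1 = 0
type [19+:4] = (word>>19) & 0xf = 8  ←
addr_hi [17+:2] = (word>>17) & 0x3 = 3
kind [9+:8] = (word>>9) & 0xff = 147
chan [0+:9] = (word>>0) & 0x1ff = 476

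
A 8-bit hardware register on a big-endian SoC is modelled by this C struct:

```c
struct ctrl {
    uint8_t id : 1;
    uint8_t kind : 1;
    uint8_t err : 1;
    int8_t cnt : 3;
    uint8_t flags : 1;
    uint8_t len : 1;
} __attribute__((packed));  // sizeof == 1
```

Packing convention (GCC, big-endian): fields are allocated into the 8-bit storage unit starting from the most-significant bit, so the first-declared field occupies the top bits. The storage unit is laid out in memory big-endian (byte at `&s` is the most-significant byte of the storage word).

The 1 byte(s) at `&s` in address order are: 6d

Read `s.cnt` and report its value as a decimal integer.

[0]=0x6d (big-endian) → word 0x6d
id [7+:1] = (word>>7) & 0x1 = 0
kind [6+:1] = (word>>6) & 0x1 = 1
err [5+:1] = (word>>5) & 0x1 = 1
cnt [2+:3] = (word>>2) & 0x7 = 3  ←
flags [1+:1] = (word>>1) & 0x1 = 0
len [0+:1] = (word>>0) & 0x1 = 1
cnt signed 3b, MSB=0: value = 3

3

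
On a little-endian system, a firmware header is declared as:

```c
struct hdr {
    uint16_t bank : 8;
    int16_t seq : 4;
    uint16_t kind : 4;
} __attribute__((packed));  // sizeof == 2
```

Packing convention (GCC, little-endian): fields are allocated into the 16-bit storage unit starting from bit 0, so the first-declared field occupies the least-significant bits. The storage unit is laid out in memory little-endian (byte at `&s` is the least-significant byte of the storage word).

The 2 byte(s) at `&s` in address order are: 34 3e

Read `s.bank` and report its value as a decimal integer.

52

[0]=0x34 [1]=0x3e (little-endian) → word 0x3e34
bank [0+:8] = (word>>0) & 0xff = 52  ←
seq [8+:4] = (word>>8) & 0xf = 14
kind [12+:4] = (word>>12) & 0xf = 3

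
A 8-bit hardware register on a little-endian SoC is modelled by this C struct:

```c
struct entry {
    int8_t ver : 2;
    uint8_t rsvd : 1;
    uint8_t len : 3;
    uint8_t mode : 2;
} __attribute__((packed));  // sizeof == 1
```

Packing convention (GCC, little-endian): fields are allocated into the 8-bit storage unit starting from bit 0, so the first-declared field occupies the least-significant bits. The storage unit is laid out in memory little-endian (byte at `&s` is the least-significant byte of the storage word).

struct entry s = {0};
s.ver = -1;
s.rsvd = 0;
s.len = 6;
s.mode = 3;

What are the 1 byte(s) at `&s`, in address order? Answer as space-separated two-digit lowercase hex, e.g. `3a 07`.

ver (2b) val=-1 bits=0x3 at bit 0: 0x03
rsvd (1b) val=0 bits=0x0 at bit 2: 0x03
len (3b) val=6 bits=0x6 at bit 3: 0x33
mode (2b) val=3 bits=0x3 at bit 6: 0xf3
word = 0xf3 → little-endian bytes:
  [0]=0xf3

f3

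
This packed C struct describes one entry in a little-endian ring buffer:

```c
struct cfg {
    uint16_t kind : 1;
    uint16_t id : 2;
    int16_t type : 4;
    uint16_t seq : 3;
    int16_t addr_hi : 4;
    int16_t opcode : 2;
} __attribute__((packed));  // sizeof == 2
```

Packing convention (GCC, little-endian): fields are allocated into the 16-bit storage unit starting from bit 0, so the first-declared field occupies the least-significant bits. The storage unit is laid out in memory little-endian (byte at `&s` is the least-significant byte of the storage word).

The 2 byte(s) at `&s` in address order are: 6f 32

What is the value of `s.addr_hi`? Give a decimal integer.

-4

[0]=0x6f [1]=0x32 (little-endian) → word 0x326f
kind:1 @ bit 0 → (0x326f>>0)&0x1 = 0x1
id:2 @ bit 1 → (0x326f>>1)&0x3 = 0x3
type:4 @ bit 3 → (0x326f>>3)&0xf = 0xd
seq:3 @ bit 7 → (0x326f>>7)&0x7 = 0x4
addr_hi:4 @ bit 10 → (0x326f>>10)&0xf = 0xc  ←
opcode:2 @ bit 14 → (0x326f>>14)&0x3 = 0x0
addr_hi signed 4b, MSB=1: 12 - 16 = -4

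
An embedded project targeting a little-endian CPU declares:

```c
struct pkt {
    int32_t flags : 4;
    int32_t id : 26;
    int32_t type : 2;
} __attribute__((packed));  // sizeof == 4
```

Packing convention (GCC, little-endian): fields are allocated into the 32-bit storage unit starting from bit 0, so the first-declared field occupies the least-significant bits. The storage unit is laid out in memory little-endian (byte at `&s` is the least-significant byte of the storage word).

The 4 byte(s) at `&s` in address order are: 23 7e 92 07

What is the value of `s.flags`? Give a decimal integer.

[0]=0x23 [1]=0x7e [2]=0x92 [3]=0x07 (little-endian) → word 0x07927e23
flags:4 @ bit 0 → (0x07927e23>>0)&0xf = 0x3  ←
id:26 @ bit 4 → (0x07927e23>>4)&0x3ffffff = 0x7927e2
type:2 @ bit 30 → (0x07927e23>>30)&0x3 = 0x0
flags signed 4b, MSB=0: value = 3

3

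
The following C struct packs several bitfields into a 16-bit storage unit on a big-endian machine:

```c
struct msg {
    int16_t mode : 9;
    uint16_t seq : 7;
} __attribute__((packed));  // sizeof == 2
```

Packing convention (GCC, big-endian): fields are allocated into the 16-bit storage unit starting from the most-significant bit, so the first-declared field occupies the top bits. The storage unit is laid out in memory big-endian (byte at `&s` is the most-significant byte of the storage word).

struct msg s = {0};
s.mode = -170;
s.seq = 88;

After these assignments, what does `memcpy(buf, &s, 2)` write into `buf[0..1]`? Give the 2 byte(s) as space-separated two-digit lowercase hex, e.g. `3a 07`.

ab 58

mode (9b) val=-170 bits=0x156 at bit 7: 0xab00
seq (7b) val=88 bits=0x58 at bit 0: 0xab58
word = 0xab58 → big-endian bytes:
  [0]=0xab  [1]=0x58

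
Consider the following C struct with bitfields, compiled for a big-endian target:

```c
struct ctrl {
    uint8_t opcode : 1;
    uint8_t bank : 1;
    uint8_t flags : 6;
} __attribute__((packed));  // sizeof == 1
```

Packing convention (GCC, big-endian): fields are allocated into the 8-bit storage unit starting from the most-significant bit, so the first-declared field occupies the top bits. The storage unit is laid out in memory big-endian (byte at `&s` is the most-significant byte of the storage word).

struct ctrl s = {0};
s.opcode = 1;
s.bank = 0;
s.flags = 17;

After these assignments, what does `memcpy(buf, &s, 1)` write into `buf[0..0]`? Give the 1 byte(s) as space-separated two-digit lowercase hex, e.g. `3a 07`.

opcode:1 = 1 → 0x1 << 7 → word 0x80
bank:1 = 0 → 0x0 << 6 → word 0x80
flags:6 = 17 → 0x11 << 0 → word 0x91
word = 0x91 → big-endian bytes:
  [0]=0x91

91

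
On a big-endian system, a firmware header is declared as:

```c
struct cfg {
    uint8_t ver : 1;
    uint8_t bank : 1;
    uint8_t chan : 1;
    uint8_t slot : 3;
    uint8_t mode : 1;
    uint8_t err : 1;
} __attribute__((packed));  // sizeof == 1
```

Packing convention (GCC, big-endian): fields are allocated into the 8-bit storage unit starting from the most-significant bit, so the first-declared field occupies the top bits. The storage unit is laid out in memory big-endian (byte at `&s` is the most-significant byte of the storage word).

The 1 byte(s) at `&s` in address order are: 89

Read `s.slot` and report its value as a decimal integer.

[0]=0x89 (big-endian) → word 0x89
ver:1 @ bit 7 → (0x89>>7)&0x1 = 0x1
bank:1 @ bit 6 → (0x89>>6)&0x1 = 0x0
chan:1 @ bit 5 → (0x89>>5)&0x1 = 0x0
slot:3 @ bit 2 → (0x89>>2)&0x7 = 0x2  ←
mode:1 @ bit 1 → (0x89>>1)&0x1 = 0x0
err:1 @ bit 0 → (0x89>>0)&0x1 = 0x1

2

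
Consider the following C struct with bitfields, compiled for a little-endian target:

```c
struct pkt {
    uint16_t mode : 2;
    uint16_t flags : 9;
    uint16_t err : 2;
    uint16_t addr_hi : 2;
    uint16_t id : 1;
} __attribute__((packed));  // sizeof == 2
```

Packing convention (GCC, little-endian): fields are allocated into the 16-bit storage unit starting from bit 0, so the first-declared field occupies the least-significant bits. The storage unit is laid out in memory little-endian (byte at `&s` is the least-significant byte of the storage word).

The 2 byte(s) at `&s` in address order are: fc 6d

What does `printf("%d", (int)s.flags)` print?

383

[0]=0xfc [1]=0x6d (little-endian) → word 0x6dfc
mode [0+:2] = (word>>0) & 0x3 = 0
flags [2+:9] = (word>>2) & 0x1ff = 383  ←
err [11+:2] = (word>>11) & 0x3 = 1
addr_hi [13+:2] = (word>>13) & 0x3 = 3
id [15+:1] = (word>>15) & 0x1 = 0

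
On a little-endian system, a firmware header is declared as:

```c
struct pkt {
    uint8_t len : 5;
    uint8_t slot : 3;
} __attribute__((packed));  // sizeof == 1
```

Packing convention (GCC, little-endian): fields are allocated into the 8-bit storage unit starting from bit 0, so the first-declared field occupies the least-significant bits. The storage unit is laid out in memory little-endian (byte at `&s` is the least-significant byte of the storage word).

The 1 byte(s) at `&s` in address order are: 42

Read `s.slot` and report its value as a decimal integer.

[0]=0x42 (little-endian) → word 0x42
len:5 @ bit 0 → (0x42>>0)&0x1f = 0x2
slot:3 @ bit 5 → (0x42>>5)&0x7 = 0x2  ←

2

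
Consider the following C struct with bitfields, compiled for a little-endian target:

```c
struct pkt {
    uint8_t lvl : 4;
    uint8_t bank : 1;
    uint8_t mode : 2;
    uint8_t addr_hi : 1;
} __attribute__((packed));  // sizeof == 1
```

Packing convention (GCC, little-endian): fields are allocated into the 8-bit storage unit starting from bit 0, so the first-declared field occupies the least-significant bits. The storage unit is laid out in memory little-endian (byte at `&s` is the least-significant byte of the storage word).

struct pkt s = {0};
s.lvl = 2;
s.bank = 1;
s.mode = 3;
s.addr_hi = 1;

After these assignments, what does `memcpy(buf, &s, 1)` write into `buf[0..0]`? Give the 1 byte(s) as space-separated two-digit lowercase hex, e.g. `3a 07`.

[0+:4] lvl=2 & 0xf = 0x2; word=0x02
[4+:1] bank=1 & 0x1 = 0x1; word=0x12
[5+:2] mode=3 & 0x3 = 0x3; word=0x72
[7+:1] addr_hi=1 & 0x1 = 0x1; word=0xf2
word = 0xf2 → little-endian bytes:
  [0]=0xf2

f2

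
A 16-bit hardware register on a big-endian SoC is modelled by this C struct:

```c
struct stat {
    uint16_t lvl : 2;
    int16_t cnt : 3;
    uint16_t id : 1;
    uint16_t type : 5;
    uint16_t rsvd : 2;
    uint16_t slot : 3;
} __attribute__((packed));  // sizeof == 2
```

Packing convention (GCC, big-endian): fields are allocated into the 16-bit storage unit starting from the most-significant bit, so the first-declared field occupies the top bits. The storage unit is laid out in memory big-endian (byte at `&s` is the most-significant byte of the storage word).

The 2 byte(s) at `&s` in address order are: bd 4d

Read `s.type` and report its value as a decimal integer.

[0]=0xbd [1]=0x4d (big-endian) → word 0xbd4d
lvl [14+:2] = (word>>14) & 0x3 = 2
cnt [11+:3] = (word>>11) & 0x7 = 7
id [10+:1] = (word>>10) & 0x1 = 1
type [5+:5] = (word>>5) & 0x1f = 10  ←
rsvd [3+:2] = (word>>3) & 0x3 = 1
slot [0+:3] = (word>>0) & 0x7 = 5

10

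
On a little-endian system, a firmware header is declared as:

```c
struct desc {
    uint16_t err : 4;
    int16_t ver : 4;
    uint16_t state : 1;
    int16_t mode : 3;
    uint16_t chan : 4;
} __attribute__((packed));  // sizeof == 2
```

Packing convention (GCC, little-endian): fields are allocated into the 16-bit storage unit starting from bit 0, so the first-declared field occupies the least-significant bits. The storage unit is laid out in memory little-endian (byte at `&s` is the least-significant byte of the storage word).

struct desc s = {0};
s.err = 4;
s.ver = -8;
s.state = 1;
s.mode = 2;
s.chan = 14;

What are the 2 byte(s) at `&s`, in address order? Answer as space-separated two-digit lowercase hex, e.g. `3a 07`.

84 e5

[0+:4] err=4 & 0xf = 0x4; word=0x0004
[4+:4] ver=-8 & 0xf = 0x8; word=0x0084
[8+:1] state=1 & 0x1 = 0x1; word=0x0184
[9+:3] mode=2 & 0x7 = 0x2; word=0x0584
[12+:4] chan=14 & 0xf = 0xe; word=0xe584
word = 0xe584 → little-endian bytes:
  [0]=0x84  [1]=0xe5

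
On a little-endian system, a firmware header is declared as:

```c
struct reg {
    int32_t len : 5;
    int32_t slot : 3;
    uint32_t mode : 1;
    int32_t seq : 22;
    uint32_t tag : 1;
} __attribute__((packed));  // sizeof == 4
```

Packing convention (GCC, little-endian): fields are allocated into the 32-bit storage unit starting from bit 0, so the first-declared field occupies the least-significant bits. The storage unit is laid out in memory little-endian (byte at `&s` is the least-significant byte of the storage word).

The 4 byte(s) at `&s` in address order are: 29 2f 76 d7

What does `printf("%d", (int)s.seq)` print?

-1328361

[0]=0x29 [1]=0x2f [2]=0x76 [3]=0xd7 (little-endian) → word 0xd7762f29
len:5 @ bit 0 → (0xd7762f29>>0)&0x1f = 0x9
slot:3 @ bit 5 → (0xd7762f29>>5)&0x7 = 0x1
mode:1 @ bit 8 → (0xd7762f29>>8)&0x1 = 0x1
seq:22 @ bit 9 → (0xd7762f29>>9)&0x3fffff = 0x2bbb17  ←
tag:1 @ bit 31 → (0xd7762f29>>31)&0x1 = 0x1
seq signed 22b, MSB=1: 2865943 - 4194304 = -1328361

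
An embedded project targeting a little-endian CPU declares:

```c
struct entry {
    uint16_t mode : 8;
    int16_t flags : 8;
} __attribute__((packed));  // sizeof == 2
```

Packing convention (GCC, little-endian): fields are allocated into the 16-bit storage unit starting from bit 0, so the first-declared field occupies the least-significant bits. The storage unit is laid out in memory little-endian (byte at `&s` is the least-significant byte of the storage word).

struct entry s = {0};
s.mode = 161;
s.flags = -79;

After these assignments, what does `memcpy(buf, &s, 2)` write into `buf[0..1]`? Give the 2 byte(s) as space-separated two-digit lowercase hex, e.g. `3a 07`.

[0+:8] mode=161 & 0xff = 0xa1; word=0x00a1
[8+:8] flags=-79 & 0xff = 0xb1; word=0xb1a1
word = 0xb1a1 → little-endian bytes:
  [0]=0xa1  [1]=0xb1

a1 b1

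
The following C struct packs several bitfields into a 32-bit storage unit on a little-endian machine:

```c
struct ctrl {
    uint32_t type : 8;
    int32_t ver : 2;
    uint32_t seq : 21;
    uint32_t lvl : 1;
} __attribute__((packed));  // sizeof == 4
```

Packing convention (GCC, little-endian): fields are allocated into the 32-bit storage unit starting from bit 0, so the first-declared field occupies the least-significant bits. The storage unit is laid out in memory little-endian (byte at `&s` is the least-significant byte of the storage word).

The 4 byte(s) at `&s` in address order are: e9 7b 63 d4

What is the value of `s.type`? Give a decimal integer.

233

[0]=0xe9 [1]=0x7b [2]=0x63 [3]=0xd4 (little-endian) → word 0xd4637be9
type [0+:8] = (word>>0) & 0xff = 233  ←
ver [8+:2] = (word>>8) & 0x3 = 3
seq [10+:21] = (word>>10) & 0x1fffff = 1382622
lvl [31+:1] = (word>>31) & 0x1 = 1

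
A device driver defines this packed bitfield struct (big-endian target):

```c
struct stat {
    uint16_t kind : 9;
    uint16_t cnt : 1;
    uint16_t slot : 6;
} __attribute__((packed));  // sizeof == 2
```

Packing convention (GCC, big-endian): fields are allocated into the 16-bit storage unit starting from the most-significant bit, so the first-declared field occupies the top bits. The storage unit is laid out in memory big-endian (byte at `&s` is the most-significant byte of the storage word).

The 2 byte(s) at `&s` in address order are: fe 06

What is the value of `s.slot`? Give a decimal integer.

6

[0]=0xfe [1]=0x06 (big-endian) → word 0xfe06
kind [7+:9] = (word>>7) & 0x1ff = 508
cnt [6+:1] = (word>>6) & 0x1 = 0
slot [0+:6] = (word>>0) & 0x3f = 6  ←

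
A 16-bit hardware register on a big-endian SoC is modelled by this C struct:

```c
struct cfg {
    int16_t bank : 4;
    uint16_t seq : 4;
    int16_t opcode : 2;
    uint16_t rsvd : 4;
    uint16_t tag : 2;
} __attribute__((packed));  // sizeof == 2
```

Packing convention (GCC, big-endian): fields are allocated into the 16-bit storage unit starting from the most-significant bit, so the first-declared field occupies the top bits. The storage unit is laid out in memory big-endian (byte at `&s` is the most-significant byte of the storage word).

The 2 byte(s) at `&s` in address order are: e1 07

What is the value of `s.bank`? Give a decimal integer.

-2

[0]=0xe1 [1]=0x07 (big-endian) → word 0xe107
bank:4 @ bit 12 → (0xe107>>12)&0xf = 0xe  ←
seq:4 @ bit 8 → (0xe107>>8)&0xf = 0x1
opcode:2 @ bit 6 → (0xe107>>6)&0x3 = 0x0
rsvd:4 @ bit 2 → (0xe107>>2)&0xf = 0x1
tag:2 @ bit 0 → (0xe107>>0)&0x3 = 0x3
bank signed 4b, MSB=1: 14 - 16 = -2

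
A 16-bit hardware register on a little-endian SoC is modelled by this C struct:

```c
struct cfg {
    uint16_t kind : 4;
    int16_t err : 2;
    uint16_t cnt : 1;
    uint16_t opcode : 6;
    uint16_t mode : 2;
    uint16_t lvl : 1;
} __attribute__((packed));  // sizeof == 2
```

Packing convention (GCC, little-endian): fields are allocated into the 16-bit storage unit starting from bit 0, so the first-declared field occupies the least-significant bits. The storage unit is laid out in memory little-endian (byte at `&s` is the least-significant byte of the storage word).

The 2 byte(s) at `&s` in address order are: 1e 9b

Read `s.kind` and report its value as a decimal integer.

14

[0]=0x1e [1]=0x9b (little-endian) → word 0x9b1e
kind [0+:4] = (word>>0) & 0xf = 14  ←
err [4+:2] = (word>>4) & 0x3 = 1
cnt [6+:1] = (word>>6) & 0x1 = 0
opcode [7+:6] = (word>>7) & 0x3f = 54
mode [13+:2] = (word>>13) & 0x3 = 0
lvl [15+:1] = (word>>15) & 0x1 = 1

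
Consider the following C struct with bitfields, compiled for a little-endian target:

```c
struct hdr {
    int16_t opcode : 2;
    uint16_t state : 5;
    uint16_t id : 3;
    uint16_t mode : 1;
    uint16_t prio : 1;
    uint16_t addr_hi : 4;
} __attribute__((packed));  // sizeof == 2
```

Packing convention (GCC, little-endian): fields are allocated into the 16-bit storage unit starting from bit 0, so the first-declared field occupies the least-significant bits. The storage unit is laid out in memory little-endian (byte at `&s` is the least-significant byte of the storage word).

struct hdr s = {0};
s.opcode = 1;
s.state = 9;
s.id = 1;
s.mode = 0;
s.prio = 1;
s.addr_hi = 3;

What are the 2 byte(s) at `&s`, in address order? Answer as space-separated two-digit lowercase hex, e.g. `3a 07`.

a5 38

opcode (2b) val=1 bits=0x1 at bit 0: 0x0001
state (5b) val=9 bits=0x9 at bit 2: 0x0025
id (3b) val=1 bits=0x1 at bit 7: 0x00a5
mode (1b) val=0 bits=0x0 at bit 10: 0x00a5
prio (1b) val=1 bits=0x1 at bit 11: 0x08a5
addr_hi (4b) val=3 bits=0x3 at bit 12: 0x38a5
word = 0x38a5 → little-endian bytes:
  [0]=0xa5  [1]=0x38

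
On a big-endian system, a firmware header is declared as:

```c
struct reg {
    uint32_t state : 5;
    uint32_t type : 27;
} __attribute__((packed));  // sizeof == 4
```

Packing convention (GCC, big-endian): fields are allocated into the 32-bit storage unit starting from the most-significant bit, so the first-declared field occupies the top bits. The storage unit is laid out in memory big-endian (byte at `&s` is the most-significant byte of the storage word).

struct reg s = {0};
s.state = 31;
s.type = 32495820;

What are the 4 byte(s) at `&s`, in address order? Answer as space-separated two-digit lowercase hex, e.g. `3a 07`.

f9 ef d8 cc

state (5b) val=31 bits=0x1f at bit 27: 0xf8000000
type (27b) val=32495820 bits=0x1efd8cc at bit 0: 0xf9efd8cc
word = 0xf9efd8cc → big-endian bytes:
  [0]=0xf9  [1]=0xef  [2]=0xd8  [3]=0xcc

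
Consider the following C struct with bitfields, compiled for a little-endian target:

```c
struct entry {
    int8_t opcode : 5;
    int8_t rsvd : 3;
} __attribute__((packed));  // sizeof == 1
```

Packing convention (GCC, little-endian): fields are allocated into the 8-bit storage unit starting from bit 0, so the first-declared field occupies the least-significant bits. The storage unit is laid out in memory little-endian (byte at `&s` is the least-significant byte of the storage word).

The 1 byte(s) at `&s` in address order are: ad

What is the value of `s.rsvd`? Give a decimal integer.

[0]=0xad (little-endian) → word 0xad
opcode [0+:5] = (word>>0) & 0x1f = 13
rsvd [5+:3] = (word>>5) & 0x7 = 5  ←
rsvd signed 3b, MSB=1: 5 - 8 = -3

-3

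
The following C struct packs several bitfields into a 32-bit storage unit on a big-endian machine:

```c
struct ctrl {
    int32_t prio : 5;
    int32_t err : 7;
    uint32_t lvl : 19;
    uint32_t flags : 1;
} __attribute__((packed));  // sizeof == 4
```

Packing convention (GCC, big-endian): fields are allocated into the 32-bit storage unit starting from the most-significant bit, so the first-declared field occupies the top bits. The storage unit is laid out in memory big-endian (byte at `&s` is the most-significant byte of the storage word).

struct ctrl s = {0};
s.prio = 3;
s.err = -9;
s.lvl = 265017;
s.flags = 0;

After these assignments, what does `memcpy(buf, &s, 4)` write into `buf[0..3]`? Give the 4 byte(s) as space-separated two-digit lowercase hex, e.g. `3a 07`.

prio:5 = 3 → 0x3 << 27 → word 0x18000000
err:7 = -9 → 0x77 << 20 → word 0x1f700000
lvl:19 = 265017 → 0x40b39 << 1 → word 0x1f781672
flags:1 = 0 → 0x0 << 0 → word 0x1f781672
word = 0x1f781672 → big-endian bytes:
  [0]=0x1f  [1]=0x78  [2]=0x16  [3]=0x72

1f 78 16 72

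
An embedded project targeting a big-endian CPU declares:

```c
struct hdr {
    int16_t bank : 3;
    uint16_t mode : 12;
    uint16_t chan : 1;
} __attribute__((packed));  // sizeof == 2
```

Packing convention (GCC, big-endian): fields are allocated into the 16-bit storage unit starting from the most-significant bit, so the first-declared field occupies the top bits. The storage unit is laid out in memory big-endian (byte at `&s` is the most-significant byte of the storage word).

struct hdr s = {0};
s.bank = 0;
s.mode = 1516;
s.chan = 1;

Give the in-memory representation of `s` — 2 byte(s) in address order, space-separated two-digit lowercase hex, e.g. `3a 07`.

[13+:3] bank=0 & 0x7 = 0x0; word=0x0000
[1+:12] mode=1516 & 0xfff = 0x5ec; word=0x0bd8
[0+:1] chan=1 & 0x1 = 0x1; word=0x0bd9
word = 0x0bd9 → big-endian bytes:
  [0]=0x0b  [1]=0xd9

0b d9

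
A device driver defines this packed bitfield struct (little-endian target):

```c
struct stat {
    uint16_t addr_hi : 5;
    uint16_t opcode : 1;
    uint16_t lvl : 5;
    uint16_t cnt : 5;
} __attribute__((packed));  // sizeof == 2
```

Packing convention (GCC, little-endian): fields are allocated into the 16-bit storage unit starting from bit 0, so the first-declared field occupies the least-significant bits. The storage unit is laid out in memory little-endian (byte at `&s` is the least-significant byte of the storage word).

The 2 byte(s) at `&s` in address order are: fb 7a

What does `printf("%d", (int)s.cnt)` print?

15

[0]=0xfb [1]=0x7a (little-endian) → word 0x7afb
addr_hi:5 @ bit 0 → (0x7afb>>0)&0x1f = 0x1b
opcode:1 @ bit 5 → (0x7afb>>5)&0x1 = 0x1
lvl:5 @ bit 6 → (0x7afb>>6)&0x1f = 0xb
cnt:5 @ bit 11 → (0x7afb>>11)&0x1f = 0xf  ←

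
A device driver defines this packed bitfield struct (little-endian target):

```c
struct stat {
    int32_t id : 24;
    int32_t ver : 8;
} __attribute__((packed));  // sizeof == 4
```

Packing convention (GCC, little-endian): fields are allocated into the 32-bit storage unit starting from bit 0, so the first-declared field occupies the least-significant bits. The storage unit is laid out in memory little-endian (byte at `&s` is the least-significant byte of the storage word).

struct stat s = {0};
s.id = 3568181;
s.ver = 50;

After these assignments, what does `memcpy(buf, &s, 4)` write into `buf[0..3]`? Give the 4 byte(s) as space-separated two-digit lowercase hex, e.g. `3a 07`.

id:24 = 3568181 → 0x367235 << 0 → word 0x00367235
ver:8 = 50 → 0x32 << 24 → word 0x32367235
word = 0x32367235 → little-endian bytes:
  [0]=0x35  [1]=0x72  [2]=0x36  [3]=0x32

35 72 36 32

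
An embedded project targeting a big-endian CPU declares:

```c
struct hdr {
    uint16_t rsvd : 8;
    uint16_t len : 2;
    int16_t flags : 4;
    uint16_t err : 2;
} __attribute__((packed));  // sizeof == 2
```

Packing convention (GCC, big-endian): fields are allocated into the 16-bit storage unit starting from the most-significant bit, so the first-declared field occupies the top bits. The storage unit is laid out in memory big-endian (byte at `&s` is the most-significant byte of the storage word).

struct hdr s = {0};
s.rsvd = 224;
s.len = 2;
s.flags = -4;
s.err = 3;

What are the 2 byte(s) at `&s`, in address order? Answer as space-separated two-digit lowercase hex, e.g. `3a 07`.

e0 b3

[8+:8] rsvd=224 & 0xff = 0xe0; word=0xe000
[6+:2] len=2 & 0x3 = 0x2; word=0xe080
[2+:4] flags=-4 & 0xf = 0xc; word=0xe0b0
[0+:2] err=3 & 0x3 = 0x3; word=0xe0b3
word = 0xe0b3 → big-endian bytes:
  [0]=0xe0  [1]=0xb3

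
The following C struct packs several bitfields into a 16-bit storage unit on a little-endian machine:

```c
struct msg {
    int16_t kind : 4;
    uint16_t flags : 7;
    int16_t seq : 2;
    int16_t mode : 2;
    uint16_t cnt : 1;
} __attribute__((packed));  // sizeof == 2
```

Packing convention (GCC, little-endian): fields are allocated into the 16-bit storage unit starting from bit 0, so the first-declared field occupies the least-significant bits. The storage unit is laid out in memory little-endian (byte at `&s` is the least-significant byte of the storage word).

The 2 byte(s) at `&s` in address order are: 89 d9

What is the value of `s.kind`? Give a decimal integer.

-7

[0]=0x89 [1]=0xd9 (little-endian) → word 0xd989
kind:4 @ bit 0 → (0xd989>>0)&0xf = 0x9  ←
flags:7 @ bit 4 → (0xd989>>4)&0x7f = 0x18
seq:2 @ bit 11 → (0xd989>>11)&0x3 = 0x3
mode:2 @ bit 13 → (0xd989>>13)&0x3 = 0x2
cnt:1 @ bit 15 → (0xd989>>15)&0x1 = 0x1
kind signed 4b, MSB=1: 9 - 16 = -7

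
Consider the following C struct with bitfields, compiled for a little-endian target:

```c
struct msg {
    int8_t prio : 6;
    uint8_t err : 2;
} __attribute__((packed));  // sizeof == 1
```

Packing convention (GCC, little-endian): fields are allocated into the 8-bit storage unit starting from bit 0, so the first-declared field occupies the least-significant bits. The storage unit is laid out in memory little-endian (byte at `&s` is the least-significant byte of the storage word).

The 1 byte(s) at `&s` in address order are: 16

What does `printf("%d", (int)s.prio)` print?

22

[0]=0x16 (little-endian) → word 0x16
prio [0+:6] = (word>>0) & 0x3f = 22  ←
err [6+:2] = (word>>6) & 0x3 = 0
prio signed 6b, MSB=0: value = 22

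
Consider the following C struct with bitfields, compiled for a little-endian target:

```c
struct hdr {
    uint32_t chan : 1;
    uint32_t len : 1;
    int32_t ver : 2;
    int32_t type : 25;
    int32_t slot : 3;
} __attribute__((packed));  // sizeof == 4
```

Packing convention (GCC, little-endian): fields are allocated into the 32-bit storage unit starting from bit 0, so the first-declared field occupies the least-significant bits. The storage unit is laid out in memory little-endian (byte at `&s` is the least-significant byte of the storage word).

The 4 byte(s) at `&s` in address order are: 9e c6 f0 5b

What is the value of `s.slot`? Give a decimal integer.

[0]=0x9e [1]=0xc6 [2]=0xf0 [3]=0x5b (little-endian) → word 0x5bf0c69e
chan [0+:1] = (word>>0) & 0x1 = 0
len [1+:1] = (word>>1) & 0x1 = 1
ver [2+:2] = (word>>2) & 0x3 = 3
type [4+:25] = (word>>4) & 0x1ffffff = 29297769
slot [29+:3] = (word>>29) & 0x7 = 2  ←
slot signed 3b, MSB=0: value = 2

2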